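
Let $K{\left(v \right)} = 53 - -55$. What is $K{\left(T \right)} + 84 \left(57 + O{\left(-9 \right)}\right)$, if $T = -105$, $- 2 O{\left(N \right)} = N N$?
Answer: $1494$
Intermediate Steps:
$O{\left(N \right)} = - \frac{N^{2}}{2}$ ($O{\left(N \right)} = - \frac{N N}{2} = - \frac{N^{2}}{2}$)
$K{\left(v \right)} = 108$ ($K{\left(v \right)} = 53 + 55 = 108$)
$K{\left(T \right)} + 84 \left(57 + O{\left(-9 \right)}\right) = 108 + 84 \left(57 - \frac{\left(-9\right)^{2}}{2}\right) = 108 + 84 \left(57 - \frac{81}{2}\right) = 108 + 84 \cdot \frac{33}{2} = 108 + 1386 = 1494$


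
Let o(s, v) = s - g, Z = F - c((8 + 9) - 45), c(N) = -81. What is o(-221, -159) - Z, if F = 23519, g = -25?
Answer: -23796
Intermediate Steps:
Z = 23600 (Z = 23519 - 1*(-81) = 23519 + 81 = 23600)
o(s, v) = 25 + s (o(s, v) = s - 1*(-25) = s + 25 = 25 + s)
o(-221, -159) - Z = (25 - 221) - 1*23600 = -196 - 23600 = -23796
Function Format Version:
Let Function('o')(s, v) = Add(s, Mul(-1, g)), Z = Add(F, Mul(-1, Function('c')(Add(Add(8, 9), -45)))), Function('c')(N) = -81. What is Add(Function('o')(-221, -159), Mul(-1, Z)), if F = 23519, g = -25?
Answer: -23796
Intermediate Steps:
Z = 23600 (Z = Add(23519, Mul(-1, -81)) = Add(23519, 81) = 23600)
Function('o')(s, v) = Add(25, s) (Function('o')(s, v) = Add(s, Mul(-1, -25)) = Add(s, 25) = Add(25, s))
Add(Function('o')(-221, -159), Mul(-1, Z)) = Add(Add(25, -221), Mul(-1, 23600)) = Add(-196, -23600) = -23796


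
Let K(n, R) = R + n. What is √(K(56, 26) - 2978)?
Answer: 4*I*√181 ≈ 53.815*I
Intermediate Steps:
√(K(56, 26) - 2978) = √((26 + 56) - 2978) = √(82 - 2978) = √(-2896) = 4*I*√181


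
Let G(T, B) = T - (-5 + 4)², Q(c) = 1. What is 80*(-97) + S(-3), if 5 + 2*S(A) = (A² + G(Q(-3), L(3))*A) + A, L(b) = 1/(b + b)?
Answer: -15519/2 ≈ -7759.5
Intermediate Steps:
L(b) = 1/(2*b)
G(T, B) = -1 + T (G(T, B) = T - 1*(-1)² = T - 1*1 = T - 1 = -1 + T)
S(A) = -5/2 + A/2 + A²/2 (S(A) = -5/2 + ((A² + (-1 + 1)*A) + A)/2 = -5/2 + ((A² + 0*A) + A)/2 = -5/2 + ((A² + 0) + A)/2 = -5/2 + (A² + A)/2 = -5/2 + (A + A²)/2 = -5/2 + (A/2 + A²/2) = -5/2 + A/2 + A²/2)
80*(-97) + S(-3) = 80*(-97) + (-5/2 + (½)*(-3) + (½)*(-3)²) = -7760 + (-5/2 - 3/2 + (½)*9) = -7760 + (-5/2 - 3/2 + 9/2) = -7760 + ½ = -15519/2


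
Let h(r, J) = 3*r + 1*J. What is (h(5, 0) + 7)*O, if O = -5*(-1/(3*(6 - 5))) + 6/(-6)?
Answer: 44/3 ≈ 14.667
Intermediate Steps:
h(r, J) = J + 3*r (h(r, J) = 3*r + J = J + 3*r)
O = 2/3 (O = -5/(1*(-3)) + 6*(-1/6) = -5/(-3) - 1 = -5*(-1/3) - 1 = 5/3 - 1 = 2/3 ≈ 0.66667)
(h(5, 0) + 7)*O = ((0 + 3*5) + 7)*(2/3) = ((0 + 15) + 7)*(2/3) = (15 + 7)*(2/3) = 22*(2/3) = 44/3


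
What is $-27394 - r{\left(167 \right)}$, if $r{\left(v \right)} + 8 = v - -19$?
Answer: $-27572$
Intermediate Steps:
$r{\left(v \right)} = 11 + v$ ($r{\left(v \right)} = -8 + \left(v - -19\right) = -8 + \left(v + 19\right) = -8 + \left(19 + v\right) = 11 + v$)
$-27394 - r{\left(167 \right)} = -27394 - \left(11 + 167\right) = -27394 - 178 = -27572$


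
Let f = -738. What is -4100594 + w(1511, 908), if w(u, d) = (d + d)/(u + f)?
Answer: -3169757346/773 ≈ -4.1006e+6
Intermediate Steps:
w(u, d) = 2*d/(-738 + u) (w(u, d) = (d + d)/(u - 738) = (2*d)/(-738 + u) = 2*d/(-738 + u))
-4100594 + w(1511, 908) = -4100594 + 2*908/(-738 + 1511) = -4100594 + 2*908/773 = -4100594 + 2*908*(1/773) = -4100594 + 1816/773 = -3169757346/773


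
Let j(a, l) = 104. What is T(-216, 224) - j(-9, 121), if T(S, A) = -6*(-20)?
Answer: 16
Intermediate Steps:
T(S, A) = 120
T(-216, 224) - j(-9, 121) = 120 - 1*104 = 120 - 104 = 16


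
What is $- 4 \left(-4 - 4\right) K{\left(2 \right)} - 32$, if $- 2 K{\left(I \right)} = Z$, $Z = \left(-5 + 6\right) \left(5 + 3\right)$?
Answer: $-160$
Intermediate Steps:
$Z = 8$ ($Z = 1 \cdot 8 = 8$)
$K{\left(I \right)} = -4$ ($K{\left(I \right)} = \left(- \frac{1}{2}\right) 8 = -4$)
$- 4 \left(-4 - 4\right) K{\left(2 \right)} - 32 = - 4 \left(-4 - 4\right) \left(-4\right) - 32 = \left(-4\right) \left(-8\right) \left(-4\right) - 32 = 32 \left(-4\right) - 32 = -128 - 32 = -160$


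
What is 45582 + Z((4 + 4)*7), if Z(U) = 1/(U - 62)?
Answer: 273491/6 ≈ 45582.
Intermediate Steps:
Z(U) = 1/(-62 + U)
45582 + Z((4 + 4)*7) = 45582 + 1/(-62 + (4 + 4)*7) = 45582 + 1/(-62 + 8*7) = 45582 + 1/(-62 + 56) = 45582 + 1/(-6) = 45582 - ⅙ = 273491/6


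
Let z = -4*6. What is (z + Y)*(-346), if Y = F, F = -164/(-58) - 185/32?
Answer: 4327249/464 ≈ 9326.0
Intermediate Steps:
z = -24
F = -2741/928 (F = -164*(-1/58) - 185*1/32 = 82/29 - 185/32 = -2741/928 ≈ -2.9537)
Y = -2741/928 ≈ -2.9537
(z + Y)*(-346) = (-24 - 2741/928)*(-346) = -25013/928*(-346) = 4327249/464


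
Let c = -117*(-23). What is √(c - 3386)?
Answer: I*√695 ≈ 26.363*I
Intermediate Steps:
c = 2691
√(c - 3386) = √(2691 - 3386) = √(-695) = I*√695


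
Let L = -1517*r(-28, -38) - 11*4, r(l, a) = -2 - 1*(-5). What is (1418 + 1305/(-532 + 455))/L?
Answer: -107881/353815 ≈ -0.30491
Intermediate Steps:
r(l, a) = 3 (r(l, a) = -2 + 5 = 3)
L = -4595 (L = -1517*3 - 11*4 = -4551 - 44 = -4595)
(1418 + 1305/(-532 + 455))/L = (1418 + 1305/(-532 + 455))/(-4595) = (1418 + 1305/(-77))*(-1/4595) = (1418 + 1305*(-1/77))*(-1/4595) = (1418 - 1305/77)*(-1/4595) = (107881/77)*(-1/4595) = -107881/353815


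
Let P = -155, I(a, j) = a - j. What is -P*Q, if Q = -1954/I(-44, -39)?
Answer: 60574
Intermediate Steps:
Q = 1954/5 (Q = -1954/(-44 - 1*(-39)) = -1954/(-44 + 39) = -1954/(-5) = -1954*(-⅕) = 1954/5 ≈ 390.80)
-P*Q = -(-155)*1954/5 = -1*(-60574) = 60574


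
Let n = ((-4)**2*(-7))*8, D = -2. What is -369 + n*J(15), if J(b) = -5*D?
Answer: -9329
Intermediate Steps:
J(b) = 10 (J(b) = -5*(-2) = 10)
n = -896 (n = (16*(-7))*8 = -112*8 = -896)
-369 + n*J(15) = -369 - 896*10 = -369 - 8960 = -9329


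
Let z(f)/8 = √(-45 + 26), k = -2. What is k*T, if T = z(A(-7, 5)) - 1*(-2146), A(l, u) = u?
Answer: -4292 - 16*I*√19 ≈ -4292.0 - 69.742*I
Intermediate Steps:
z(f) = 8*I*√19 (z(f) = 8*√(-45 + 26) = 8*√(-19) = 8*(I*√19) = 8*I*√19)
T = 2146 + 8*I*√19 (T = 8*I*√19 - 1*(-2146) = 8*I*√19 + 2146 = 2146 + 8*I*√19 ≈ 2146.0 + 34.871*I)
k*T = -2*(2146 + 8*I*√19) = -4292 - 16*I*√19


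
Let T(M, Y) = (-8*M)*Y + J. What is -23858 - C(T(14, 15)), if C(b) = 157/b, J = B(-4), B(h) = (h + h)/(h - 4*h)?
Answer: -120291565/5042 ≈ -23858.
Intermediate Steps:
B(h) = -⅔ (B(h) = (2*h)/((-3*h)) = (2*h)*(-1/(3*h)) = -⅔)
J = -⅔ ≈ -0.66667
T(M, Y) = -⅔ - 8*M*Y (T(M, Y) = (-8*M)*Y - ⅔ = -8*M*Y - ⅔ = -⅔ - 8*M*Y)
-23858 - C(T(14, 15)) = -23858 - 157/(-⅔ - 8*14*15) = -23858 - 157/(-⅔ - 1680) = -23858 - 157/(-5042/3) = -23858 - 157*(-3)/5042 = -23858 - 1*(-471/5042) = -23858 + 471/5042 = -120291565/5042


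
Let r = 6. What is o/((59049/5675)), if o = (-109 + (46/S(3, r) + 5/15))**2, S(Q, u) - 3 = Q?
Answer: 57890675/59049 ≈ 980.38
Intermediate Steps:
S(Q, u) = 3 + Q
o = 10201 (o = (-109 + (46/(3 + 3) + 5/15))**2 = (-109 + (46/6 + 5*(1/15)))**2 = (-109 + (46*(1/6) + 1/3))**2 = (-109 + (23/3 + 1/3))**2 = (-109 + 8)**2 = (-101)**2 = 10201)
o/((59049/5675)) = 10201/((59049/5675)) = 10201/((59049*(1/5675))) = 10201/(59049/5675) = 10201*(5675/59049) = 57890675/59049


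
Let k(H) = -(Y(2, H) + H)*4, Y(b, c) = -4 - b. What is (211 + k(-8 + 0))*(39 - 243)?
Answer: -54468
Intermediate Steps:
k(H) = 24 - 4*H (k(H) = -((-4 - 1*2) + H)*4 = -((-4 - 2) + H)*4 = -(-6 + H)*4 = -(-24 + 4*H) = 24 - 4*H)
(211 + k(-8 + 0))*(39 - 243) = (211 + (24 - 4*(-8 + 0)))*(39 - 243) = (211 + (24 - 4*(-8)))*(-204) = (211 + (24 + 32))*(-204) = (211 + 56)*(-204) = 267*(-204) = -54468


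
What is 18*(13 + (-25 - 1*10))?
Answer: -396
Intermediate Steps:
18*(13 + (-25 - 1*10)) = 18*(13 + (-25 - 10)) = 18*(13 - 35) = 18*(-22) = -396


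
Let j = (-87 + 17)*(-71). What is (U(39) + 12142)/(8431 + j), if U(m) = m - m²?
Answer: 10660/13401 ≈ 0.79546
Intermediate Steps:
j = 4970 (j = -70*(-71) = 4970)
(U(39) + 12142)/(8431 + j) = (39*(1 - 1*39) + 12142)/(8431 + 4970) = (39*(1 - 39) + 12142)/13401 = (39*(-38) + 12142)*(1/13401) = (-1482 + 12142)*(1/13401) = 10660*(1/13401) = 10660/13401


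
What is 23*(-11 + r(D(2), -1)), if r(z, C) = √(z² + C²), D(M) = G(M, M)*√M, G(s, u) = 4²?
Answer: -253 + 69*√57 ≈ 267.94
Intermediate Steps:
G(s, u) = 16
D(M) = 16*√M
r(z, C) = √(C² + z²)
23*(-11 + r(D(2), -1)) = 23*(-11 + √((-1)² + (16*√2)²)) = 23*(-11 + √(1 + 512)) = 23*(-11 + √513) = 23*(-11 + 3*√57) = -253 + 69*√57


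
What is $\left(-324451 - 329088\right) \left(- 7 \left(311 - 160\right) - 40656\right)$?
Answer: $27261072307$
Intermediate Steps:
$\left(-324451 - 329088\right) \left(- 7 \left(311 - 160\right) - 40656\right) = - 653539 \left(\left(-7\right) 151 - 40656\right) = - 653539 \left(-1057 - 40656\right) = \left(-653539\right) \left(-41713\right) = 27261072307$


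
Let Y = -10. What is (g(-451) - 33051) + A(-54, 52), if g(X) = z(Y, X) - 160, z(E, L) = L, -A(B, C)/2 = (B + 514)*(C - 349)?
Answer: 239578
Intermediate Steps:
A(B, C) = -2*(-349 + C)*(514 + B) (A(B, C) = -2*(B + 514)*(C - 349) = -2*(514 + B)*(-349 + C) = -2*(-349 + C)*(514 + B))
g(X) = -160 + X (g(X) = X - 160 = -160 + X)
(g(-451) - 33051) + A(-54, 52) = ((-160 - 451) - 33051) + (358772 - 1028*52 + 698*(-54) - 2*(-54)*52) = (-611 - 33051) + (358772 - 53456 - 37692 + 5616) = -33662 + 273240 = 239578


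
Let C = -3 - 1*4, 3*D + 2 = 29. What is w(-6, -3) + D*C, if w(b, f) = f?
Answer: -66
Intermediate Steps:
D = 9 (D = -2/3 + (1/3)*29 = -2/3 + 29/3 = 9)
C = -7 (C = -3 - 4 = -7)
w(-6, -3) + D*C = -3 + 9*(-7) = -3 - 63 = -66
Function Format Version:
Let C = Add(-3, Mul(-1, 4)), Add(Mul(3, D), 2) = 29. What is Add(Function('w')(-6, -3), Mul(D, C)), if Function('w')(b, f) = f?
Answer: -66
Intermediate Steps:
D = 9 (D = Add(Rational(-2, 3), Mul(Rational(1, 3), 29)) = Add(Rational(-2, 3), Rational(29, 3)) = 9)
C = -7 (C = Add(-3, -4) = -7)
Add(Function('w')(-6, -3), Mul(D, C)) = Add(-3, Mul(9, -7)) = Add(-3, -63) = -66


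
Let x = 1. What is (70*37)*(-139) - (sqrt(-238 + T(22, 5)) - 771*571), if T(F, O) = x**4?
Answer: 80231 - I*sqrt(237) ≈ 80231.0 - 15.395*I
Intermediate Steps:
T(F, O) = 1 (T(F, O) = 1**4 = 1)
(70*37)*(-139) - (sqrt(-238 + T(22, 5)) - 771*571) = (70*37)*(-139) - (sqrt(-238 + 1) - 771*571) = 2590*(-139) - (sqrt(-237) - 440241) = -360010 - (I*sqrt(237) - 440241) = -360010 - (-440241 + I*sqrt(237)) = -360010 + (440241 - I*sqrt(237)) = 80231 - I*sqrt(237)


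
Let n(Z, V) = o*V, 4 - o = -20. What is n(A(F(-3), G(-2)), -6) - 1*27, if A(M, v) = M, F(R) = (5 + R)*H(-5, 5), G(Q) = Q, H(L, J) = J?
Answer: -171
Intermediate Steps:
o = 24 (o = 4 - 1*(-20) = 4 + 20 = 24)
F(R) = 25 + 5*R (F(R) = (5 + R)*5 = 25 + 5*R)
n(Z, V) = 24*V
n(A(F(-3), G(-2)), -6) - 1*27 = 24*(-6) - 1*27 = -144 - 27 = -171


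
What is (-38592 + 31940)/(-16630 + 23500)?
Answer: -3326/3435 ≈ -0.96827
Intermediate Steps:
(-38592 + 31940)/(-16630 + 23500) = -6652/6870 = -6652*1/6870 = -3326/3435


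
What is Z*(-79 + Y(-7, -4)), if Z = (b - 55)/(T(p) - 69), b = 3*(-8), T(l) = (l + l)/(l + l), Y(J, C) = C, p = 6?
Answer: -6557/68 ≈ -96.427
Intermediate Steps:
T(l) = 1 (T(l) = (2*l)/((2*l)) = (2*l)*(1/(2*l)) = 1)
b = -24
Z = 79/68 (Z = (-24 - 55)/(1 - 69) = -79/(-68) = -79*(-1/68) = 79/68 ≈ 1.1618)
Z*(-79 + Y(-7, -4)) = 79*(-79 - 4)/68 = (79/68)*(-83) = -6557/68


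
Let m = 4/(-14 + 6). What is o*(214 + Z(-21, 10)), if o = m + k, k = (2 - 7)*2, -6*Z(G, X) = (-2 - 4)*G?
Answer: -4053/2 ≈ -2026.5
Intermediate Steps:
Z(G, X) = G (Z(G, X) = -(-2 - 4)*G/6 = -(-1)*G = G)
m = -½ (m = 4/(-8) = -⅛*4 = -½ ≈ -0.50000)
k = -10 (k = -5*2 = -10)
o = -21/2 (o = -½ - 10 = -21/2 ≈ -10.500)
o*(214 + Z(-21, 10)) = -21*(214 - 21)/2 = -21/2*193 = -4053/2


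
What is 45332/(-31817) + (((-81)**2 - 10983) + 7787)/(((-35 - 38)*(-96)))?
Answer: -210622451/222973536 ≈ -0.94461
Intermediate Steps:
45332/(-31817) + (((-81)**2 - 10983) + 7787)/(((-35 - 38)*(-96))) = 45332*(-1/31817) + ((6561 - 10983) + 7787)/((-73*(-96))) = -45332/31817 + (-4422 + 7787)/7008 = -45332/31817 + 3365*(1/7008) = -45332/31817 + 3365/7008 = -210622451/222973536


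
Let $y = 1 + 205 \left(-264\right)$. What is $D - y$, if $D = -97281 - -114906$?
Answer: $71744$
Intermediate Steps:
$y = -54119$ ($y = 1 - 54120 = -54119$)
$D = 17625$ ($D = -97281 + 114906 = 17625$)
$D - y = 17625 - -54119 = 17625 + 54119 = 71744$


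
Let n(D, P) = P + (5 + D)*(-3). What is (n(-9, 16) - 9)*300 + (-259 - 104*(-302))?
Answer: 36849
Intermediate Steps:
n(D, P) = -15 + P - 3*D (n(D, P) = P + (-15 - 3*D) = -15 + P - 3*D)
(n(-9, 16) - 9)*300 + (-259 - 104*(-302)) = ((-15 + 16 - 3*(-9)) - 9)*300 + (-259 - 104*(-302)) = ((-15 + 16 + 27) - 9)*300 + (-259 + 31408) = (28 - 9)*300 + 31149 = 19*300 + 31149 = 5700 + 31149 = 36849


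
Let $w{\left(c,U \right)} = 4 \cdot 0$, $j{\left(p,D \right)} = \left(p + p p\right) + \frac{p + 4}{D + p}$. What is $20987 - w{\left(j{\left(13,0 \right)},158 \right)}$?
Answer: $20987$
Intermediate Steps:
$j{\left(p,D \right)} = p + p^{2} + \frac{4 + p}{D + p}$ ($j{\left(p,D \right)} = \left(p + p^{2}\right) + \frac{4 + p}{D + p} = p + p^{2} + \frac{4 + p}{D + p}$)
$w{\left(c,U \right)} = 0$
$20987 - w{\left(j{\left(13,0 \right)},158 \right)} = 20987 - 0 = 20987 + 0 = 20987$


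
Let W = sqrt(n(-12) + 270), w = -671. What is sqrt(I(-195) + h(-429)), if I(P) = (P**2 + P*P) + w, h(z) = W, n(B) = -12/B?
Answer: sqrt(75379 + sqrt(271)) ≈ 274.58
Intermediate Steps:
W = sqrt(271) (W = sqrt(-12/(-12) + 270) = sqrt(-12*(-1/12) + 270) = sqrt(1 + 270) = sqrt(271) ≈ 16.462)
h(z) = sqrt(271)
I(P) = -671 + 2*P**2 (I(P) = (P**2 + P*P) - 671 = (P**2 + P**2) - 671 = 2*P**2 - 671 = -671 + 2*P**2)
sqrt(I(-195) + h(-429)) = sqrt((-671 + 2*(-195)**2) + sqrt(271)) = sqrt((-671 + 2*38025) + sqrt(271)) = sqrt((-671 + 76050) + sqrt(271)) = sqrt(75379 + sqrt(271))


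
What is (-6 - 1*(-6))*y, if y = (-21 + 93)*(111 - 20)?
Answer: 0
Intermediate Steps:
y = 6552 (y = 72*91 = 6552)
(-6 - 1*(-6))*y = (-6 - 1*(-6))*6552 = (-6 + 6)*6552 = 0*6552 = 0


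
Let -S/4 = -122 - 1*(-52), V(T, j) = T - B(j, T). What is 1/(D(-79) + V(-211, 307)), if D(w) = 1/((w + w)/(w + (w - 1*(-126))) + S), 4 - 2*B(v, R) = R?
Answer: -9118/2904051 ≈ -0.0031398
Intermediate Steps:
B(v, R) = 2 - R/2
V(T, j) = -2 + 3*T/2 (V(T, j) = T - (2 - T/2) = T + (-2 + T/2) = -2 + 3*T/2)
S = 280 (S = -4*(-122 - 1*(-52)) = -4*(-122 + 52) = -4*(-70) = 280)
D(w) = 1/(280 + 2*w/(126 + 2*w)) (D(w) = 1/((w + w)/(w + (w - 1*(-126))) + 280) = 1/((2*w)/(w + (w + 126)) + 280) = 1/((2*w)/(w + (126 + w)) + 280) = 1/((2*w)/(126 + 2*w) + 280) = 1/(2*w/(126 + 2*w) + 280) = 1/(280 + 2*w/(126 + 2*w)))
1/(D(-79) + V(-211, 307)) = 1/((63 - 79)/(17640 + 281*(-79)) + (-2 + (3/2)*(-211))) = 1/(-16/(17640 - 22199) + (-2 - 633/2)) = 1/(-16/(-4559) - 637/2) = 1/(-1/4559*(-16) - 637/2) = 1/(16/4559 - 637/2) = 1/(-2904051/9118) = -9118/2904051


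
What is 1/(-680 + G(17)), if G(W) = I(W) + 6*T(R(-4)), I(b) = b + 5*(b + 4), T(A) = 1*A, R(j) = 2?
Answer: -1/546 ≈ -0.0018315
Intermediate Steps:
T(A) = A
I(b) = 20 + 6*b (I(b) = b + 5*(4 + b) = b + (20 + 5*b) = 20 + 6*b)
G(W) = 32 + 6*W (G(W) = (20 + 6*W) + 6*2 = (20 + 6*W) + 12 = 32 + 6*W)
1/(-680 + G(17)) = 1/(-680 + (32 + 6*17)) = 1/(-680 + (32 + 102)) = 1/(-680 + 134) = 1/(-546) = -1/546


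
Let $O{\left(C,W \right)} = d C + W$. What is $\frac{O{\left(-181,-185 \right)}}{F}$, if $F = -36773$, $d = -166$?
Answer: $- \frac{29861}{36773} \approx -0.81204$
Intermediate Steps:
$O{\left(C,W \right)} = W - 166 C$ ($O{\left(C,W \right)} = - 166 C + W = W - 166 C$)
$\frac{O{\left(-181,-185 \right)}}{F} = \frac{-185 - -30046}{-36773} = \left(-185 + 30046\right) \left(- \frac{1}{36773}\right) = 29861 \left(- \frac{1}{36773}\right) = - \frac{29861}{36773}$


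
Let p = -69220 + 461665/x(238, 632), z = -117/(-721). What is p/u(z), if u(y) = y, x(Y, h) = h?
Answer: -31208755375/73944 ≈ -4.2206e+5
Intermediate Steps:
z = 117/721 (z = -117*(-1/721) = 117/721 ≈ 0.16227)
p = -43285375/632 (p = -69220 + 461665/632 = -43285375/632 ≈ -68490.)
p/u(z) = -43285375/(632*117/721) = -43285375/632*721/117 = -31208755375/73944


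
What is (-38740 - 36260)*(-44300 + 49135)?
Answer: -362625000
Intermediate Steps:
(-38740 - 36260)*(-44300 + 49135) = -75000*4835 = -362625000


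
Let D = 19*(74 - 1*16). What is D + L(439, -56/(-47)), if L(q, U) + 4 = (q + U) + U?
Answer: 72351/47 ≈ 1539.4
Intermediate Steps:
L(q, U) = -4 + q + 2*U (L(q, U) = -4 + ((q + U) + U) = -4 + ((U + q) + U) = -4 + (q + 2*U) = -4 + q + 2*U)
D = 1102 (D = 19*(74 - 16) = 19*58 = 1102)
D + L(439, -56/(-47)) = 1102 + (-4 + 439 + 2*(-56/(-47))) = 1102 + (-4 + 439 + 2*(-56*(-1/47))) = 1102 + (-4 + 439 + 2*(56/47)) = 1102 + (-4 + 439 + 112/47) = 1102 + 20557/47 = 72351/47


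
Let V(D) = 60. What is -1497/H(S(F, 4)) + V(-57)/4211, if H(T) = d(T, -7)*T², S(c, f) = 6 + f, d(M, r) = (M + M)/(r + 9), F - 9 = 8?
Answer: -6243867/4211000 ≈ -1.4828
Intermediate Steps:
F = 17 (F = 9 + 8 = 17)
d(M, r) = 2*M/(9 + r) (d(M, r) = (2*M)/(9 + r) = 2*M/(9 + r))
H(T) = T³ (H(T) = (2*T/(9 - 7))*T² = (2*T/2)*T² = (2*T*(½))*T² = T*T² = T³)
-1497/H(S(F, 4)) + V(-57)/4211 = -1497/(6 + 4)³ + 60/4211 = -1497/(10³) + 60*(1/4211) = -1497/1000 + 60/4211 = -6243867/4211000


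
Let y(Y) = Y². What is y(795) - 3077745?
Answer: -2445720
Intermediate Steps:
y(795) - 3077745 = 795² - 3077745 = 632025 - 3077745 = -2445720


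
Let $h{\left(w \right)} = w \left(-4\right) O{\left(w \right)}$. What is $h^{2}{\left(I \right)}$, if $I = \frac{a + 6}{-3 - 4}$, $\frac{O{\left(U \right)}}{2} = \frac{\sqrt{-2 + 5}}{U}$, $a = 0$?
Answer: $192$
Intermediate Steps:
$O{\left(U \right)} = \frac{2 \sqrt{3}}{U}$ ($O{\left(U \right)} = 2 \frac{\sqrt{-2 + 5}}{U} = 2 \frac{\sqrt{3}}{U} = \frac{2 \sqrt{3}}{U}$)
$I = - \frac{6}{7}$ ($I = \frac{0 + 6}{-3 - 4} = \frac{6}{-7} = 6 \left(- \frac{1}{7}\right) = - \frac{6}{7} \approx -0.85714$)
$h{\left(w \right)} = - 8 \sqrt{3}$ ($h{\left(w \right)} = w \left(-4\right) \frac{2 \sqrt{3}}{w} = - 4 w \frac{2 \sqrt{3}}{w} = - 8 \sqrt{3}$)
$h^{2}{\left(I \right)} = \left(- 8 \sqrt{3}\right)^{2} = 192$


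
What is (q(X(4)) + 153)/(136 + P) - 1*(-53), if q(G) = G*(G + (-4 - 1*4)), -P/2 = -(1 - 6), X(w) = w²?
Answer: 6959/126 ≈ 55.230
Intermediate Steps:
P = -10 (P = -(-2)*(1 - 6) = -(-2)*(-5) = -2*5 = -10)
q(G) = G*(-8 + G) (q(G) = G*(G + (-4 - 4)) = G*(G - 8) = G*(-8 + G))
(q(X(4)) + 153)/(136 + P) - 1*(-53) = (4²*(-8 + 4²) + 153)/(136 - 10) - 1*(-53) = (16*(-8 + 16) + 153)/126 + 53 = (16*8 + 153)*(1/126) + 53 = (128 + 153)*(1/126) + 53 = 281*(1/126) + 53 = 281/126 + 53 = 6959/126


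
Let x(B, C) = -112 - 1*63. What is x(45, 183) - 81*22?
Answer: -1957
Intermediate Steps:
x(B, C) = -175 (x(B, C) = -112 - 63 = -175)
x(45, 183) - 81*22 = -175 - 81*22 = -175 - 1782 = -1957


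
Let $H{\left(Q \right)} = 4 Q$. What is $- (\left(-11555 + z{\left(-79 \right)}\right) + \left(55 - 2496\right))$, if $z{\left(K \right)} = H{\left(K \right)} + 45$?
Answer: $14267$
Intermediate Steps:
$z{\left(K \right)} = 45 + 4 K$ ($z{\left(K \right)} = 4 K + 45 = 45 + 4 K$)
$- (\left(-11555 + z{\left(-79 \right)}\right) + \left(55 - 2496\right)) = - (\left(-11555 + \left(45 + 4 \left(-79\right)\right)\right) + \left(55 - 2496\right)) = - (\left(-11555 + \left(45 - 316\right)\right) + \left(55 - 2496\right)) = - (\left(-11555 - 271\right) - 2441) = - (-11826 - 2441) = \left(-1\right) \left(-14267\right) = 14267$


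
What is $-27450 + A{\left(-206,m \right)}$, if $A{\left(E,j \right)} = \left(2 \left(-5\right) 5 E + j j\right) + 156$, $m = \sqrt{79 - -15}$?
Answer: $-16900$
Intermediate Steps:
$m = \sqrt{94}$ ($m = \sqrt{79 + \left(-4 + 19\right)} = \sqrt{79 + 15} = \sqrt{94} \approx 9.6954$)
$A{\left(E,j \right)} = 156 + j^{2} - 50 E$ ($A{\left(E,j \right)} = \left(\left(-10\right) 5 E + j^{2}\right) + 156 = \left(- 50 E + j^{2}\right) + 156 = \left(j^{2} - 50 E\right) + 156 = 156 + j^{2} - 50 E$)
$-27450 + A{\left(-206,m \right)} = -27450 + \left(156 + \left(\sqrt{94}\right)^{2} - -10300\right) = -27450 + \left(156 + 94 + 10300\right) = -27450 + 10550 = -16900$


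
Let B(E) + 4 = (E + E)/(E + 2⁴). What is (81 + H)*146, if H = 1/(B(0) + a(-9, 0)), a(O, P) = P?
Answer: 23579/2 ≈ 11790.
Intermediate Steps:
B(E) = -4 + 2*E/(16 + E) (B(E) = -4 + (E + E)/(E + 2⁴) = -4 + (2*E)/(E + 16) = -4 + (2*E)/(16 + E) = -4 + 2*E/(16 + E))
H = -¼ (H = 1/(2*(-32 - 1*0)/(16 + 0) + 0) = 1/(2*(-32 + 0)/16 + 0) = 1/(2*(1/16)*(-32) + 0) = 1/(-4 + 0) = 1/(-4) = -¼ ≈ -0.25000)
(81 + H)*146 = (81 - ¼)*146 = (323/4)*146 = 23579/2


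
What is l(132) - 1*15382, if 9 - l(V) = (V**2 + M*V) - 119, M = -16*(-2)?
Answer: -36902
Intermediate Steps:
M = 32
l(V) = 128 - V**2 - 32*V (l(V) = 9 - ((V**2 + 32*V) - 119) = 9 - (-119 + V**2 + 32*V) = 9 + (119 - V**2 - 32*V) = 128 - V**2 - 32*V)
l(132) - 1*15382 = (128 - 1*132**2 - 32*132) - 1*15382 = (128 - 1*17424 - 4224) - 15382 = (128 - 17424 - 4224) - 15382 = -21520 - 15382 = -36902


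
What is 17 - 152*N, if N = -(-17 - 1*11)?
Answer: -4239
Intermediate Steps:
N = 28 (N = -(-17 - 11) = -1*(-28) = 28)
17 - 152*N = 17 - 152*28 = 17 - 4256 = -4239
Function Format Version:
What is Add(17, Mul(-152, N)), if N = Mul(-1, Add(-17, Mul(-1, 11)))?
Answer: -4239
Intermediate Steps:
N = 28 (N = Mul(-1, Add(-17, -11)) = Mul(-1, -28) = 28)
Add(17, Mul(-152, N)) = Add(17, Mul(-152, 28)) = Add(17, -4256) = -4239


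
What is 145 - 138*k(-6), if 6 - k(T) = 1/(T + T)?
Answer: -1389/2 ≈ -694.50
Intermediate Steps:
k(T) = 6 - 1/(2*T) (k(T) = 6 - 1/(T + T) = 6 - 1/(2*T))
145 - 138*k(-6) = 145 - 138*(6 - 1/2/(-6)) = 145 - 138*(6 - 1/2*(-1/6)) = 145 - 138*(6 + 1/12) = 145 - 138*73/12 = 145 - 1679/2 = -1389/2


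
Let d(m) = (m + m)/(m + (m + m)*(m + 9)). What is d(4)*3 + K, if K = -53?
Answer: -475/9 ≈ -52.778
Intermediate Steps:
d(m) = 2*m/(m + 2*m*(9 + m)) (d(m) = (2*m)/(m + (2*m)*(9 + m)) = (2*m)/(m + 2*m*(9 + m)) = 2*m/(m + 2*m*(9 + m)))
d(4)*3 + K = (2/(19 + 2*4))*3 - 53 = (2/(19 + 8))*3 - 53 = (2/27)*3 - 53 = 2/9 - 53 = -475/9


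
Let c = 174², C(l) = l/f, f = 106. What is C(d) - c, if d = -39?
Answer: -3209295/106 ≈ -30276.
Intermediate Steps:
C(l) = l/106
c = 30276
C(d) - c = (1/106)*(-39) - 1*30276 = -39/106 - 30276 = -3209295/106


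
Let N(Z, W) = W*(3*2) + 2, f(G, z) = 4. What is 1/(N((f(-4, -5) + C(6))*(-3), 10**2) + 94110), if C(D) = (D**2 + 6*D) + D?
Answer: 1/94712 ≈ 1.0558e-5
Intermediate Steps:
C(D) = D**2 + 7*D
N(Z, W) = 2 + 6*W (N(Z, W) = W*6 + 2 = 6*W + 2 = 2 + 6*W)
1/(N((f(-4, -5) + C(6))*(-3), 10**2) + 94110) = 1/((2 + 6*10**2) + 94110) = 1/((2 + 6*100) + 94110) = 1/((2 + 600) + 94110) = 1/(602 + 94110) = 1/94712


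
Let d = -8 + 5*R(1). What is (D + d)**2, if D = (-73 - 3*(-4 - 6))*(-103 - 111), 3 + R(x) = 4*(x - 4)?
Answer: 83156161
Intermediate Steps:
R(x) = -19 + 4*x (R(x) = -3 + 4*(x - 4) = -3 + 4*(-4 + x) = -3 + (-16 + 4*x) = -19 + 4*x)
D = 9202 (D = (-73 - 3*(-10))*(-214) = (-73 + 30)*(-214) = -43*(-214) = 9202)
d = -83 (d = -8 + 5*(-19 + 4*1) = -8 + 5*(-19 + 4) = -8 + 5*(-15) = -8 - 75 = -83)
(D + d)**2 = (9202 - 83)**2 = 9119**2 = 83156161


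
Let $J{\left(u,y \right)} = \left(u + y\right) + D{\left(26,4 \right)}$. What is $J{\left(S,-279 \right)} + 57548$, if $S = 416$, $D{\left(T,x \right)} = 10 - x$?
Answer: $57691$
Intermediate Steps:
$J{\left(u,y \right)} = 6 + u + y$ ($J{\left(u,y \right)} = \left(u + y\right) + \left(10 - 4\right) = \left(u + y\right) + 6 = 6 + u + y$)
$J{\left(S,-279 \right)} + 57548 = \left(6 + 416 - 279\right) + 57548 = 143 + 57548 = 57691$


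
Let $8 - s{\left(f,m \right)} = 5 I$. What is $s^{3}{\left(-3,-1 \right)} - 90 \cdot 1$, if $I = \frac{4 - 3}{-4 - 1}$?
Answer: $639$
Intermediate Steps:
$I = - \frac{1}{5}$ ($I = 1 \frac{1}{-5} = 1 \left(- \frac{1}{5}\right) = - \frac{1}{5} \approx -0.2$)
$s{\left(f,m \right)} = 9$ ($s{\left(f,m \right)} = 8 - 5 \left(- \frac{1}{5}\right) = 8 - -1 = 8 + 1 = 9$)
$s^{3}{\left(-3,-1 \right)} - 90 \cdot 1 = 9^{3} - 90 \cdot 1 = 729 - 90 = 639$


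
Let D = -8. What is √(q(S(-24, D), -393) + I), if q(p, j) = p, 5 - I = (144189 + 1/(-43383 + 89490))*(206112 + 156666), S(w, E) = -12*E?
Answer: I*√12355612872588465195/15369 ≈ 2.2871e+5*I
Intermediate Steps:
I = -803930827982579/15369 (I = 5 - (144189 + 1/(-43383 + 89490))*(206112 + 156666) = 5 - (144189 + 1/46107)*362778 = 5 - 6648122224*362778/46107 = 5 - 1*803930828059424/15369 = 5 - 803930828059424/15369 = -803930827982579/15369 ≈ -5.2309e+10)
√(q(S(-24, D), -393) + I) = √(-12*(-8) - 803930827982579/15369) = √(96 - 803930827982579/15369) = √(-803930826507155/15369) = I*√12355612872588465195/15369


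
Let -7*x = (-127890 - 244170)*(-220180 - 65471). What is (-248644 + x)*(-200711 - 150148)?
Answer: 37289663472096912/7 ≈ 5.3271e+15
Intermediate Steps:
x = -106279311060/7 (x = -(-127890 - 244170)*(-220180 - 65471)/7 = -(-372060)*(-285651)/7 = -⅐*106279311060 = -106279311060/7 ≈ -1.5183e+10)
(-248644 + x)*(-200711 - 150148) = (-248644 - 106279311060/7)*(-200711 - 150148) = -106281051568/7*(-350859) = 37289663472096912/7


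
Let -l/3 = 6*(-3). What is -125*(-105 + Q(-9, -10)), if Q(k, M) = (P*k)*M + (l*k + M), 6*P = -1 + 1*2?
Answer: 73250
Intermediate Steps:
l = 54 (l = -18*(-3) = -3*(-18) = 54)
P = ⅙ (P = (-1 + 1*2)/6 = (-1 + 2)/6 = (⅙)*1 = ⅙ ≈ 0.16667)
Q(k, M) = M + 54*k + M*k/6 (Q(k, M) = (k/6)*M + (54*k + M) = M*k/6 + (M + 54*k) = M + 54*k + M*k/6)
-125*(-105 + Q(-9, -10)) = -125*(-105 + (-10 + 54*(-9) + (⅙)*(-10)*(-9))) = -125*(-105 + (-10 - 486 + 15)) = -125*(-105 - 481) = -125*(-586) = 73250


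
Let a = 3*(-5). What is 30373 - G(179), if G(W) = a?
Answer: 30388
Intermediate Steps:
a = -15
G(W) = -15
30373 - G(179) = 30373 - 1*(-15) = 30373 + 15 = 30388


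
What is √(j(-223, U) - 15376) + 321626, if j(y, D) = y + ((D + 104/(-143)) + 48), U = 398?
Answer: 321626 + I*√1833601/11 ≈ 3.2163e+5 + 123.1*I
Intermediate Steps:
j(y, D) = 520/11 + D + y (j(y, D) = y + ((D + 104*(-1/143)) + 48) = y + ((D - 8/11) + 48) = y + ((-8/11 + D) + 48) = y + (520/11 + D) = 520/11 + D + y)
√(j(-223, U) - 15376) + 321626 = √((520/11 + 398 - 223) - 15376) + 321626 = √(2445/11 - 15376) + 321626 = √(-166691/11) + 321626 = I*√1833601/11 + 321626 = 321626 + I*√1833601/11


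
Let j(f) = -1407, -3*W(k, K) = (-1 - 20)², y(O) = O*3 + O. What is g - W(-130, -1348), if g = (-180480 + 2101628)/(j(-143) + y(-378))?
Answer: -1492055/2919 ≈ -511.15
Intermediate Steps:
y(O) = 4*O (y(O) = 3*O + O = 4*O)
W(k, K) = -147 (W(k, K) = -(-1 - 20)²/3 = -⅓*(-21)² = -⅓*441 = -147)
g = -1921148/2919 (g = (-180480 + 2101628)/(-1407 + 4*(-378)) = 1921148/(-1407 - 1512) = 1921148/(-2919) = 1921148*(-1/2919) = -1921148/2919 ≈ -658.15)
g - W(-130, -1348) = -1921148/2919 - 1*(-147) = -1921148/2919 + 147 = -1492055/2919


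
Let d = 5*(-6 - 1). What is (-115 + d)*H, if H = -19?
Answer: 2850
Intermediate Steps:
d = -35 (d = 5*(-7) = -35)
(-115 + d)*H = (-115 - 35)*(-19) = -150*(-19) = 2850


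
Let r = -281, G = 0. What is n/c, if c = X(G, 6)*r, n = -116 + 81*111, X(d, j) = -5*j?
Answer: 1775/1686 ≈ 1.0528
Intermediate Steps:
n = 8875 (n = -116 + 8991 = 8875)
c = 8430 (c = -5*6*(-281) = -30*(-281) = 8430)
n/c = 8875/8430 = 8875*(1/8430) = 1775/1686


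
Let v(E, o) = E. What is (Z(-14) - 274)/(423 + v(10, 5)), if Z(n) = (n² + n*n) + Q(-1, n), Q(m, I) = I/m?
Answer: 132/433 ≈ 0.30485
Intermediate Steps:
Z(n) = -n + 2*n² (Z(n) = (n² + n*n) + n/(-1) = (n² + n²) + n*(-1) = 2*n² - n = -n + 2*n²)
(Z(-14) - 274)/(423 + v(10, 5)) = (-14*(-1 + 2*(-14)) - 274)/(423 + 10) = (-14*(-1 - 28) - 274)/433 = (-14*(-29) - 274)*(1/433) = (406 - 274)*(1/433) = 132*(1/433) = 132/433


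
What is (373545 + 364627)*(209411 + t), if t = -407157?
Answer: -145970560312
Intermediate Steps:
(373545 + 364627)*(209411 + t) = (373545 + 364627)*(209411 - 407157) = 738172*(-197746) = -145970560312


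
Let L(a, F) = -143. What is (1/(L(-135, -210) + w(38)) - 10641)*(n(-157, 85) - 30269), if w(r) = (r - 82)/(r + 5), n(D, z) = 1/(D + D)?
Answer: 313171028105026/972301 ≈ 3.2209e+8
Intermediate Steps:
n(D, z) = 1/(2*D)
w(r) = (-82 + r)/(5 + r)
(1/(L(-135, -210) + w(38)) - 10641)*(n(-157, 85) - 30269) = (1/(-143 + (-82 + 38)/(5 + 38)) - 10641)*((½)/(-157) - 30269) = (1/(-143 - 44/43) - 10641)*((½)*(-1/157) - 30269) = (1/(-143 + (1/43)*(-44)) - 10641)*(-1/314 - 30269) = (1/(-143 - 44/43) - 10641)*(-9504467/314) = (1/(-6193/43) - 10641)*(-9504467/314) = (-43/6193 - 10641)*(-9504467/314) = -65899756/6193*(-9504467/314) = 313171028105026/972301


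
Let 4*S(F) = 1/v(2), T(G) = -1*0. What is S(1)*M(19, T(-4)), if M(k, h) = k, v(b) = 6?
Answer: 19/24 ≈ 0.79167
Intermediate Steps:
T(G) = 0
S(F) = 1/24 (S(F) = (¼)/6 = (¼)*(⅙) = 1/24)
S(1)*M(19, T(-4)) = (1/24)*19 = 19/24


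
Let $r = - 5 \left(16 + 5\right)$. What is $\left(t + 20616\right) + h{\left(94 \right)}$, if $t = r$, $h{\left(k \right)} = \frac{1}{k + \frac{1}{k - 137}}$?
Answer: $\frac{82884994}{4041} \approx 20511.0$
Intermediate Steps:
$r = -105$ ($r = \left(-5\right) 21 = -105$)
$h{\left(k \right)} = \frac{1}{k + \frac{1}{-137 + k}}$
$t = -105$
$\left(t + 20616\right) + h{\left(94 \right)} = \left(-105 + 20616\right) + \frac{-137 + 94}{1 + 94^{2} - 12878} = 20511 + \frac{1}{1 + 8836 - 12878} \left(-43\right) = 20511 + \frac{1}{-4041} \left(-43\right) = 20511 - - \frac{43}{4041} = 20511 + \frac{43}{4041} = \frac{82884994}{4041}$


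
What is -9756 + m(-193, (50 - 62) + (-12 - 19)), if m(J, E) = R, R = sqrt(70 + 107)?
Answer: -9756 + sqrt(177) ≈ -9742.7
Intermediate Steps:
R = sqrt(177) ≈ 13.304
m(J, E) = sqrt(177)
-9756 + m(-193, (50 - 62) + (-12 - 19)) = -9756 + sqrt(177)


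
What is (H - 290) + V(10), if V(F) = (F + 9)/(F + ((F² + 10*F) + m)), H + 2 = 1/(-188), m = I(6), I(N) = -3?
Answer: -11360107/38916 ≈ -291.91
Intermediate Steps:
m = -3
H = -377/188 (H = -2 + 1/(-188) = -2 - 1/188 = -377/188 ≈ -2.0053)
V(F) = (9 + F)/(-3 + F² + 11*F) (V(F) = (F + 9)/(F + ((F² + 10*F) - 3)) = (9 + F)/(F + (-3 + F² + 10*F)) = (9 + F)/(-3 + F² + 11*F))
(H - 290) + V(10) = (-377/188 - 290) + (9 + 10)/(-3 + 10² + 11*10) = -54897/188 + 19/(-3 + 100 + 110) = -54897/188 + 19/207 = -11360107/38916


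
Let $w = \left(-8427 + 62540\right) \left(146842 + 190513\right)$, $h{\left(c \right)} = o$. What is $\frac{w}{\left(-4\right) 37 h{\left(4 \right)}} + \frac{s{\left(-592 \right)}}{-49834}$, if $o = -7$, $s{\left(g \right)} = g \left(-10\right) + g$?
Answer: $\frac{454867085952551}{25814012} \approx 1.7621 \cdot 10^{7}$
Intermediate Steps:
$s{\left(g \right)} = - 9 g$ ($s{\left(g \right)} = - 10 g + g = - 9 g$)
$h{\left(c \right)} = -7$
$w = 18255291115$ ($w = 54113 \cdot 337355 = 18255291115$)
$\frac{w}{\left(-4\right) 37 h{\left(4 \right)}} + \frac{s{\left(-592 \right)}}{-49834} = \frac{18255291115}{\left(-4\right) 37 \left(-7\right)} + \frac{\left(-9\right) \left(-592\right)}{-49834} = \frac{18255291115}{\left(-148\right) \left(-7\right)} + 5328 \left(- \frac{1}{49834}\right) = \frac{18255291115}{1036} - \frac{2664}{24917} = \frac{454867085952551}{25814012}$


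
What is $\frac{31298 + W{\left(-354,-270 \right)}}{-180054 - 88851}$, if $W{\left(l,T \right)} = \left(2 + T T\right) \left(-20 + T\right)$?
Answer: $\frac{21110282}{268905} \approx 78.505$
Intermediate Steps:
$W{\left(l,T \right)} = \left(-20 + T\right) \left(2 + T^{2}\right)$ ($W{\left(l,T \right)} = \left(2 + T^{2}\right) \left(-20 + T\right) = \left(-20 + T\right) \left(2 + T^{2}\right)$)
$\frac{31298 + W{\left(-354,-270 \right)}}{-180054 - 88851} = \frac{31298 + \left(-40 + \left(-270\right)^{3} - 20 \left(-270\right)^{2} + 2 \left(-270\right)\right)}{-180054 - 88851} = \frac{31298 - 21141580}{-268905} = \left(31298 - 21141580\right) \left(- \frac{1}{268905}\right) = \left(-21110282\right) \left(- \frac{1}{268905}\right) = \frac{21110282}{268905}$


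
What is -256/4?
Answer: -64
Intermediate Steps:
-256/4 = (1/4)*(-256) = -64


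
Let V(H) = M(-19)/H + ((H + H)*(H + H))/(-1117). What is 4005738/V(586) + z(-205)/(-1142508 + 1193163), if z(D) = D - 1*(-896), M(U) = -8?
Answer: -2213617502850427/679561443330 ≈ -3257.4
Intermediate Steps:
z(D) = 896 + D (z(D) = D + 896 = 896 + D)
V(H) = -8/H - 4*H²/1117 (V(H) = -8/H + ((H + H)*(H + H))/(-1117) = -8/H + ((2*H)*(2*H))*(-1/1117) = -8/H + (4*H²)*(-1/1117) = -8/H - 4*H²/1117)
4005738/V(586) + z(-205)/(-1142508 + 1193163) = 4005738/(((4/1117)*(-2234 - 1*586³)/586)) + (896 - 205)/(-1142508 + 1193163) = 4005738/(((4/1117)*(1/586)*(-2234 - 1*201230056))) + 691/50655 = 4005738/(((4/1117)*(1/586)*(-2234 - 201230056))) + 691*(1/50655) = 4005738/(((4/1117)*(1/586)*(-201232290))) + 691/50655 = 4005738/(-402464580/327281) + 691/50655 = 4005738*(-327281/402464580) + 691/50655 = -218500323063/67077430 + 691/50655 = -2213617502850427/679561443330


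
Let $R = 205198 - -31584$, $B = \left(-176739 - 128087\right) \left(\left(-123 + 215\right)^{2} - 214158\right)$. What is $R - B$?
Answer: $-62700642462$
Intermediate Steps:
$B = 62700879244$ ($B = - 304826 \left(92^{2} - 214158\right) = - 304826 \left(8464 - 214158\right) = \left(-304826\right) \left(-205694\right) = 62700879244$)
$R = 236782$ ($R = 205198 + 31584 = 236782$)
$R - B = 236782 - 62700879244 = -62700642462$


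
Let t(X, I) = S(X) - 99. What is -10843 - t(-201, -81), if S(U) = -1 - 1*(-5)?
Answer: -10748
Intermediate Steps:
S(U) = 4 (S(U) = -1 + 5 = 4)
t(X, I) = -95 (t(X, I) = 4 - 99 = -95)
-10843 - t(-201, -81) = -10843 - 1*(-95) = -10843 + 95 = -10748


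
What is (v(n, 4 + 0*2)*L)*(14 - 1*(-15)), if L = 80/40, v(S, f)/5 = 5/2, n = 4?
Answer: 725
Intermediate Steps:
v(S, f) = 25/2 (v(S, f) = 5*(5/2) = 25/2)
L = 2 (L = 80*(1/40) = 2)
(v(n, 4 + 0*2)*L)*(14 - 1*(-15)) = ((25/2)*2)*(14 - 1*(-15)) = 25*(14 + 15) = 25*29 = 725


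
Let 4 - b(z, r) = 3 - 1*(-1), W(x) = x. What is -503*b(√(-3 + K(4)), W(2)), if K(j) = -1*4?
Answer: 0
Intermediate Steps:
K(j) = -4
b(z, r) = 0 (b(z, r) = 4 - (3 - 1*(-1)) = 4 - (3 + 1) = 4 - 1*4 = 4 - 4 = 0)
-503*b(√(-3 + K(4)), W(2)) = -503*0 = 0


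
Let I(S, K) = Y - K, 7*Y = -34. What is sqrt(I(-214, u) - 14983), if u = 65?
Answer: I*sqrt(737590)/7 ≈ 122.69*I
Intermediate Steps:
Y = -34/7 (Y = (1/7)*(-34) = -34/7 ≈ -4.8571)
I(S, K) = -34/7 - K
sqrt(I(-214, u) - 14983) = sqrt((-34/7 - 1*65) - 14983) = sqrt((-34/7 - 65) - 14983) = sqrt(-489/7 - 14983) = sqrt(-105370/7) = I*sqrt(737590)/7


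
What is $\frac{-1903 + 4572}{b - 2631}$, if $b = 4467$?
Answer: $\frac{157}{108} \approx 1.4537$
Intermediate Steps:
$\frac{-1903 + 4572}{b - 2631} = \frac{-1903 + 4572}{4467 - 2631} = \frac{2669}{1836} = 2669 \cdot \frac{1}{1836} = \frac{157}{108}$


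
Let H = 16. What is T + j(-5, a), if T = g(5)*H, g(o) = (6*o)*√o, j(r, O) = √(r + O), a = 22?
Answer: √17 + 480*√5 ≈ 1077.4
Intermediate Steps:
j(r, O) = √(O + r)
g(o) = 6*o^(3/2)
T = 480*√5 (T = (6*5^(3/2))*16 = (6*(5*√5))*16 = (30*√5)*16 = 480*√5 ≈ 1073.3)
T + j(-5, a) = 480*√5 + √(22 - 5) = 480*√5 + √17 = √17 + 480*√5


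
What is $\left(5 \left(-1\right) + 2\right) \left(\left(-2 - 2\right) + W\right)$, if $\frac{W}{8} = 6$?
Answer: $-132$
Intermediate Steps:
$W = 48$ ($W = 8 \cdot 6 = 48$)
$\left(5 \left(-1\right) + 2\right) \left(\left(-2 - 2\right) + W\right) = \left(5 \left(-1\right) + 2\right) \left(\left(-2 - 2\right) + 48\right) = \left(-5 + 2\right) \left(-4 + 48\right) = \left(-3\right) 44 = -132$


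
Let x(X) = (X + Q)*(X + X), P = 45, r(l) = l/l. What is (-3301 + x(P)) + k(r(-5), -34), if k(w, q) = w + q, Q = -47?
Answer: -3514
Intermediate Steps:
r(l) = 1
x(X) = 2*X*(-47 + X) (x(X) = (X - 47)*(X + X) = (-47 + X)*(2*X) = 2*X*(-47 + X))
k(w, q) = q + w
(-3301 + x(P)) + k(r(-5), -34) = (-3301 + 2*45*(-47 + 45)) + (-34 + 1) = (-3301 + 2*45*(-2)) - 33 = (-3301 - 180) - 33 = -3481 - 33 = -3514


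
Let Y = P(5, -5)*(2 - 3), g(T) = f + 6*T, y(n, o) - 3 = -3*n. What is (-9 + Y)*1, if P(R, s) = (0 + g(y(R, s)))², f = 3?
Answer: -4770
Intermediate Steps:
y(n, o) = 3 - 3*n
g(T) = 3 + 6*T
P(R, s) = (21 - 18*R)² (P(R, s) = (0 + (3 + 6*(3 - 3*R)))² = (0 + (3 + (18 - 18*R)))² = (0 + (21 - 18*R))² = (21 - 18*R)²)
Y = -4761 (Y = (9*(-7 + 6*5)²)*(2 - 3) = (9*(-7 + 30)²)*(-1) = (9*23²)*(-1) = (9*529)*(-1) = 4761*(-1) = -4761)
(-9 + Y)*1 = (-9 - 4761)*1 = -4770*1 = -4770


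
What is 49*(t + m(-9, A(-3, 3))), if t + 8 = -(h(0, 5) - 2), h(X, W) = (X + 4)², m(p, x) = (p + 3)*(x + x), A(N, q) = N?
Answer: 686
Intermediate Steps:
m(p, x) = 2*x*(3 + p) (m(p, x) = (3 + p)*(2*x) = 2*x*(3 + p))
h(X, W) = (4 + X)²
t = -22 (t = -8 - ((4 + 0)² - 2) = -8 - (4² - 2) = -8 - (16 - 2) = -8 - 1*14 = -8 - 14 = -22)
49*(t + m(-9, A(-3, 3))) = 49*(-22 + 2*(-3)*(3 - 9)) = 49*(-22 + 2*(-3)*(-6)) = 49*(-22 + 36) = 49*14 = 686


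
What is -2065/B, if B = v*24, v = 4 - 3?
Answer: -2065/24 ≈ -86.042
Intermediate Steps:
v = 1
B = 24 (B = 1*24 = 24)
-2065/B = -2065/24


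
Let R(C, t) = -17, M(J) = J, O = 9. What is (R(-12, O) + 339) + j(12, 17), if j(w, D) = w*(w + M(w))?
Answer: 610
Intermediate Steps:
j(w, D) = 2*w**2 (j(w, D) = w*(w + w) = w*(2*w) = 2*w**2)
(R(-12, O) + 339) + j(12, 17) = (-17 + 339) + 2*12**2 = 322 + 2*144 = 322 + 288 = 610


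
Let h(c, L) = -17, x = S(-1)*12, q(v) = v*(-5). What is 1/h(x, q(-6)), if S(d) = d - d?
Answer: -1/17 ≈ -0.058824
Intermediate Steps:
S(d) = 0
q(v) = -5*v
x = 0 (x = 0*12 = 0)
1/h(x, q(-6)) = 1/(-17) = -1/17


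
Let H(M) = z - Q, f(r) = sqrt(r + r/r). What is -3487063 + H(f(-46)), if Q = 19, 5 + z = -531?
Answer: -3487618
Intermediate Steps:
z = -536 (z = -5 - 531 = -536)
f(r) = sqrt(1 + r) (f(r) = sqrt(r + 1) = sqrt(1 + r))
H(M) = -555 (H(M) = -536 - 1*19 = -536 - 19 = -555)
-3487063 + H(f(-46)) = -3487063 - 555 = -3487618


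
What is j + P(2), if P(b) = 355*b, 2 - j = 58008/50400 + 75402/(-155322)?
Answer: 12890021407/18120900 ≈ 711.33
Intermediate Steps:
j = 24182407/18120900 (j = 2 - (58008/50400 + 75402/(-155322)) = 2 - (58008*(1/50400) + 75402*(-1/155322)) = 2 - (2417/2100 - 4189/8629) = 2 - 1*12059393/18120900 = 2 - 12059393/18120900 = 24182407/18120900 ≈ 1.3345)
j + P(2) = 24182407/18120900 + 355*2 = 24182407/18120900 + 710 = 12890021407/18120900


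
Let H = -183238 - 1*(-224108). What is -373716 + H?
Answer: -332846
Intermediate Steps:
H = 40870 (H = -183238 + 224108 = 40870)
-373716 + H = -373716 + 40870 = -332846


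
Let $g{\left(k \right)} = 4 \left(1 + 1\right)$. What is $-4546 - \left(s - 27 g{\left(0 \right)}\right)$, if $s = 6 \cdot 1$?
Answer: $-4336$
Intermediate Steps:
$s = 6$
$g{\left(k \right)} = 8$ ($g{\left(k \right)} = 4 \cdot 2 = 8$)
$-4546 - \left(s - 27 g{\left(0 \right)}\right) = -4546 - \left(6 - 216\right) = -4546 - -210 = -4546 + 210 = -4336$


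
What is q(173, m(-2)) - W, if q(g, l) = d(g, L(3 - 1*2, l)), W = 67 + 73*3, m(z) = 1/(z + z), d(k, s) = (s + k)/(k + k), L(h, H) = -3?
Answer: -49393/173 ≈ -285.51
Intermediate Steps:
d(k, s) = (k + s)/(2*k) (d(k, s) = (k + s)/((2*k)) = (k + s)*(1/(2*k)) = (k + s)/(2*k))
m(z) = 1/(2*z)
W = 286 (W = 67 + 219 = 286)
q(g, l) = (-3 + g)/(2*g) (q(g, l) = (g - 3)/(2*g) = (-3 + g)/(2*g))
q(173, m(-2)) - W = (½)*(-3 + 173)/173 - 1*286 = (½)*(1/173)*170 - 286 = 85/173 - 286 = -49393/173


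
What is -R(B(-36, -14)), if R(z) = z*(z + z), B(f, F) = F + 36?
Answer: -968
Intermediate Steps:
B(f, F) = 36 + F
R(z) = 2*z² (R(z) = z*(2*z) = 2*z²)
-R(B(-36, -14)) = -2*(36 - 14)² = -2*22² = -2*484 = -1*968 = -968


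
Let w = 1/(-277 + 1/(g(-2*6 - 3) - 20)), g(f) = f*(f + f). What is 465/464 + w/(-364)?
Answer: 5040147215/5029258416 ≈ 1.0022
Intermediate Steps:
g(f) = 2*f² (g(f) = f*(2*f) = 2*f²)
w = -430/119109 (w = 1/(-277 + 1/(2*(-2*6 - 3)² - 20)) = 1/(-277 + 1/(2*(-12 - 3)² - 20)) = 1/(-277 + 1/(2*(-15)² - 20)) = 1/(-277 + 1/(2*225 - 20)) = 1/(-277 + 1/(450 - 20)) = 1/(-277 + 1/430) = 1/(-119109/430) = -430/119109 ≈ -0.0036101)
465/464 + w/(-364) = 465/464 - 430/119109/(-364) = 465*(1/464) - 430/119109*(-1/364) = 465/464 + 215/21677838 = 5040147215/5029258416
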